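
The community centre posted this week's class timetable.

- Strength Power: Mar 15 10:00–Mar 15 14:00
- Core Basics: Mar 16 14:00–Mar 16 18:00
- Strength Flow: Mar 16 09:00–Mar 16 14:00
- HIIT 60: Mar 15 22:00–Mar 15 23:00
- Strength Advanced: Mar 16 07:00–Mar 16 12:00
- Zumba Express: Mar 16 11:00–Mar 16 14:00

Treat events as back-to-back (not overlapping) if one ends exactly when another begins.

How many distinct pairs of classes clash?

Sorted by start: Strength Power, HIIT 60, Strength Advanced, Strength Flow, Zumba Express, Core Basics.
HIIT 60 starts after Strength Power ends, so Strength Power has no further overlaps.
Strength Advanced starts after HIIT 60 ends, so HIIT 60 has no further overlaps.
Strength Flow starts before Strength Advanced ends → Strength Advanced and Strength Flow overlap.
Zumba Express starts before Strength Advanced ends → Strength Advanced and Zumba Express overlap.
Core Basics starts after Strength Advanced ends.
Zumba Express starts before Strength Flow ends → Strength Flow and Zumba Express overlap.
Core Basics starts exactly when Strength Flow ends (back-to-back, no overlap).
Core Basics starts exactly when Zumba Express ends (back-to-back, no overlap).
Overlapping pairs: Strength Advanced & Strength Flow, Strength Advanced & Zumba Express, Strength Flow & Zumba Express — 3 in total.

3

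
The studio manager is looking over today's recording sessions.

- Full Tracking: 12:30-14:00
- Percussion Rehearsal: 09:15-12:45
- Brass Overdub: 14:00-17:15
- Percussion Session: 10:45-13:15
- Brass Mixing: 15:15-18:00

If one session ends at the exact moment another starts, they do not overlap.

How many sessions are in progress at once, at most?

Walk through starts and ends in time order (an end at T is processed before a start at T):
09:15 start Percussion Rehearsal → 1
10:45 start Percussion Session → 2
12:30 start Full Tracking → 3
12:45 end Percussion Rehearsal → 2
13:15 end Percussion Session → 1
14:00 end Full Tracking → 0
14:00 start Brass Overdub → 1
15:15 start Brass Mixing → 2
17:15 end Brass Overdub → 1
18:00 end Brass Mixing → 0
Peak is 3, at 12:30 (Full Tracking, Percussion Rehearsal, Percussion Session).

3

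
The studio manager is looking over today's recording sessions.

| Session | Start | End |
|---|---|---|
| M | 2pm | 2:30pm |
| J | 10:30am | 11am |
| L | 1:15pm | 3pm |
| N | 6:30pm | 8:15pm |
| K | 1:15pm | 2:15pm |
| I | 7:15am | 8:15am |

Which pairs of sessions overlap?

Check each pair: they overlap iff neither finishes before the other starts.
Sorted by start: I, J, K, L, M, N.
J starts after I ends, so I has no further overlaps.
K starts after J ends, so J has no further overlaps.
L starts before K ends → K and L overlap.
M starts before K ends → K and M overlap.
N starts after K ends.
M starts before L ends → L and M overlap.
N starts after L ends.
N starts after M ends.

K & L, K & M, L & M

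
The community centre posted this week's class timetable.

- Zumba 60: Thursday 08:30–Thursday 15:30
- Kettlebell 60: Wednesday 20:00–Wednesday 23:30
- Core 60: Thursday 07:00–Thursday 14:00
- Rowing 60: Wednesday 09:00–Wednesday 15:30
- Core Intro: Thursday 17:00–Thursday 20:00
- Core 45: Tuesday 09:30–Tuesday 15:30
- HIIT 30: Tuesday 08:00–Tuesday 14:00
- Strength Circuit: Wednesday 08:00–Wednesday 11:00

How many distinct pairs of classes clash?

Sorted by start: HIIT 30, Core 45, Strength Circuit, Rowing 60, Kettlebell 60, Core 60, Zumba 60, Core Intro.
Core 45 starts before HIIT 30 ends → HIIT 30 and Core 45 overlap.
Strength Circuit starts after HIIT 30 ends, so HIIT 30 has no further overlaps.
Strength Circuit starts after Core 45 ends, so Core 45 has no further overlaps.
Rowing 60 starts before Strength Circuit ends → Strength Circuit and Rowing 60 overlap.
Kettlebell 60 starts after Strength Circuit ends, so Strength Circuit has no further overlaps.
Kettlebell 60 starts after Rowing 60 ends, so Rowing 60 has no further overlaps.
Core 60 starts after Kettlebell 60 ends, so Kettlebell 60 has no further overlaps.
Zumba 60 starts before Core 60 ends → Core 60 and Zumba 60 overlap.
Core Intro starts after Core 60 ends.
Core Intro starts after Zumba 60 ends.
Overlapping pairs: Core 45 & HIIT 30, Core 60 & Zumba 60, Rowing 60 & Strength Circuit — 3 in total.

3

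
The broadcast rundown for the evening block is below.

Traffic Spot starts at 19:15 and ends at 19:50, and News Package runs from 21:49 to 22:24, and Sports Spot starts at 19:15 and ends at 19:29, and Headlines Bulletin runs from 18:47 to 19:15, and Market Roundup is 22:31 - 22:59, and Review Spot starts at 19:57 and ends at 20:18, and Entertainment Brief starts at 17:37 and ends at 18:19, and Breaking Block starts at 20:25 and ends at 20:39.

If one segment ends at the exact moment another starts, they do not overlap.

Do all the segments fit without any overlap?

Two intervals overlap when each starts before the other ends.
Sorted by start: Entertainment Brief, Headlines Bulletin, Sports Spot, Traffic Spot, Review Spot, Breaking Block, News Package, Market Roundup.
Headlines Bulletin starts after Entertainment Brief ends; Entertainment Brief is clear from here.
Sports Spot starts exactly when Headlines Bulletin ends (back-to-back, no overlap); Headlines Bulletin is clear from here.
Traffic Spot starts before Sports Spot ends → Sports Spot and Traffic Spot overlap.
That's a conflict, so the schedule is not conflict-free.

No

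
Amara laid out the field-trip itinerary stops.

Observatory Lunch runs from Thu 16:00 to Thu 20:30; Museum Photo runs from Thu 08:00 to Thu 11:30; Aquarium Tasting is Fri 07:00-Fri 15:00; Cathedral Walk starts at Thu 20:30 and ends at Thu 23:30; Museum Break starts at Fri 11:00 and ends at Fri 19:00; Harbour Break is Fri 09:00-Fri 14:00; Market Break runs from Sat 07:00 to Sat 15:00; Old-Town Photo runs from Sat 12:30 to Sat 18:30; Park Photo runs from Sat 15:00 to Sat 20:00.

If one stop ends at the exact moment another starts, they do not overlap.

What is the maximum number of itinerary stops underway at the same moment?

3

Sort all start/end points and keep a running count:
Thu 08:00 start Museum Photo → 1
Thu 11:30 end Museum Photo → 0
Thu 16:00 start Observatory Lunch → 1
Thu 20:30 end Observatory Lunch → 0
Thu 20:30 start Cathedral Walk → 1
Thu 23:30 end Cathedral Walk → 0
Fri 07:00 start Aquarium Tasting → 1
Fri 09:00 start Harbour Break → 2
Fri 11:00 start Museum Break → 3
Fri 14:00 end Harbour Break → 2
Fri 15:00 end Aquarium Tasting → 1
Fri 19:00 end Museum Break → 0
Sat 07:00 start Market Break → 1
Sat 12:30 start Old-Town Photo → 2
Sat 15:00 end Market Break → 1
Sat 15:00 start Park Photo → 2
Sat 18:30 end Old-Town Photo → 1
Sat 20:00 end Park Photo → 0
Peak is 3, at Fri 11:00 (Aquarium Tasting, Harbour Break, Museum Break).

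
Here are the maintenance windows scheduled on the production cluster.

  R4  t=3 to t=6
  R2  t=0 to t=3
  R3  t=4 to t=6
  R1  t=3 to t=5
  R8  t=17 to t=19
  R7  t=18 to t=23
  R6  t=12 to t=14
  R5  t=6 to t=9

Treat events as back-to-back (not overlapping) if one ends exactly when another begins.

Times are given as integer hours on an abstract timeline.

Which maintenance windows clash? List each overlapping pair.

Sorted by start: R2, R1, R4, R3, R5, R6, R8, R7.
R1 starts exactly when R2 ends (back-to-back, no overlap), so R2 has no further overlaps.
R4 starts before R1 ends → R1 and R4 overlap.
R3 starts before R1 ends → R1 and R3 overlap.
R5 starts after R1 ends, so R1 has no further overlaps.
R3 starts before R4 ends → R4 and R3 overlap.
R5 starts exactly when R4 ends (back-to-back, no overlap), so R4 has no further overlaps.
R5 starts exactly when R3 ends (back-to-back, no overlap), so R3 has no further overlaps.
R6 starts after R5 ends, so R5 has no further overlaps.
R8 starts after R6 ends, so R6 has no further overlaps.
R7 starts before R8 ends → R8 and R7 overlap.

R1 & R3, R1 & R4, R3 & R4, R7 & R8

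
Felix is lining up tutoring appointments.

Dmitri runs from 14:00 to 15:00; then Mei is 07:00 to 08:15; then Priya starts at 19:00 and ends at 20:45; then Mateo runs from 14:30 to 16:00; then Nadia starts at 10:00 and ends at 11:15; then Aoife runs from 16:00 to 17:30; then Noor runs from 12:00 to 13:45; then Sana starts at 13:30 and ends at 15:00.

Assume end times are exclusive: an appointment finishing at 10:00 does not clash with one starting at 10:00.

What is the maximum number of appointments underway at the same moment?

Sort all start/end points and keep a running count:
07:00 start Mei → 1
08:15 end Mei → 0
10:00 start Nadia → 1
11:15 end Nadia → 0
12:00 start Noor → 1
13:30 start Sana → 2
13:45 end Noor → 1
14:00 start Dmitri → 2
14:30 start Mateo → 3
15:00 end Dmitri → 2
15:00 end Sana → 1
16:00 end Mateo → 0
16:00 start Aoife → 1
17:30 end Aoife → 0
19:00 start Priya → 1
20:45 end Priya → 0
Peak is 3, at 14:30 (Dmitri, Mateo, Sana).

3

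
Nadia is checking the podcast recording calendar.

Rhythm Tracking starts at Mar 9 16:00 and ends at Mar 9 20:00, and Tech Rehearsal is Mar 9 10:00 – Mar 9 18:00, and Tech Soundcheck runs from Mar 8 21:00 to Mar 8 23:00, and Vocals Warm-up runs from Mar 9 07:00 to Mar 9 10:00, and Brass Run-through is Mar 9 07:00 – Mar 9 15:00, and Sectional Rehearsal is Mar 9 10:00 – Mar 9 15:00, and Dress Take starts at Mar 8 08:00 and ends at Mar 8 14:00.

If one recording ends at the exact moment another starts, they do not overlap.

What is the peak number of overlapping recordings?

3

Sweep the timeline, counting +1 at each start and −1 at each end (ends before starts at a tie):
Mar 8 08:00 start Dress Take → 1
Mar 8 14:00 end Dress Take → 0
Mar 8 21:00 start Tech Soundcheck → 1
Mar 8 23:00 end Tech Soundcheck → 0
Mar 9 07:00 start Brass Run-through → 1
Mar 9 07:00 start Vocals Warm-up → 2
Mar 9 10:00 end Vocals Warm-up → 1
Mar 9 10:00 start Sectional Rehearsal → 2
Mar 9 10:00 start Tech Rehearsal → 3
Mar 9 15:00 end Brass Run-through → 2
Mar 9 15:00 end Sectional Rehearsal → 1
Mar 9 16:00 start Rhythm Tracking → 2
Mar 9 18:00 end Tech Rehearsal → 1
Mar 9 20:00 end Rhythm Tracking → 0
Peak is 3, at Mar 9 10:00 (Brass Run-through, Sectional Rehearsal, Tech Rehearsal).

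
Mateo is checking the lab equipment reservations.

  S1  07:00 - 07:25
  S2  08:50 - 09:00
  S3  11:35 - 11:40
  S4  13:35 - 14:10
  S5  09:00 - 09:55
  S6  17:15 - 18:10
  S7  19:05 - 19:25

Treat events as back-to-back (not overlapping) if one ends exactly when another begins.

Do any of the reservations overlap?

No

Sorted by start: S1, S2, S5, S3, S4, S6, S7.
S2 starts after S1 ends; S1 is clear from here.
S5 starts exactly when S2 ends (back-to-back, no overlap); S2 is clear from here.
S3 starts after S5 ends; S5 is clear from here.
S4 starts after S3 ends; S3 is clear from here.
S6 starts after S4 ends; S4 is clear from here.
S7 starts after S6 ends.
Every pair is clear; the schedule has no overlaps.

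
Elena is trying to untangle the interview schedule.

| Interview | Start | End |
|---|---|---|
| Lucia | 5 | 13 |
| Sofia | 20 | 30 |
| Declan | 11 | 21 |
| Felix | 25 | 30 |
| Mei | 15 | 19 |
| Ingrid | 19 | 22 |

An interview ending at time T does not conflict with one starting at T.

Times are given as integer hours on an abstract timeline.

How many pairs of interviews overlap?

6

Sorted by start: Lucia, Declan, Mei, Ingrid, Sofia, Felix.
Declan starts before Lucia ends → Lucia and Declan overlap.
Mei starts after Lucia ends, so nothing later overlaps Lucia either.
Mei starts before Declan ends → Declan and Mei overlap.
Ingrid starts before Declan ends → Declan and Ingrid overlap.
Sofia starts before Declan ends → Declan and Sofia overlap.
Felix starts after Declan ends.
Ingrid starts exactly when Mei ends (back-to-back, no overlap), so nothing later overlaps Mei either.
Sofia starts before Ingrid ends → Ingrid and Sofia overlap.
Felix starts after Ingrid ends.
Felix starts before Sofia ends → Sofia and Felix overlap.
Overlapping pairs: Declan & Ingrid, Declan & Lucia, Declan & Mei, Declan & Sofia, Felix & Sofia, Ingrid & Sofia — 6 in total.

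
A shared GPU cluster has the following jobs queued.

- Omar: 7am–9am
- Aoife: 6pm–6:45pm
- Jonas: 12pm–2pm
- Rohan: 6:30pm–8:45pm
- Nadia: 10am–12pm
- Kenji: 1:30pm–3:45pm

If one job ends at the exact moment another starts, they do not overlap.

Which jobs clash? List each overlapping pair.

Aoife & Rohan, Jonas & Kenji

Two intervals overlap when each starts before the other ends.
Sorted by start: Omar, Nadia, Jonas, Kenji, Aoife, Rohan.
Nadia starts after Omar ends, so nothing later overlaps Omar either.
Jonas starts exactly when Nadia ends (back-to-back, no overlap), so nothing later overlaps Nadia either.
Kenji starts before Jonas ends → Jonas and Kenji overlap.
Aoife starts after Jonas ends, so nothing later overlaps Jonas either.
Aoife starts after Kenji ends, so nothing later overlaps Kenji either.
Rohan starts before Aoife ends → Aoife and Rohan overlap.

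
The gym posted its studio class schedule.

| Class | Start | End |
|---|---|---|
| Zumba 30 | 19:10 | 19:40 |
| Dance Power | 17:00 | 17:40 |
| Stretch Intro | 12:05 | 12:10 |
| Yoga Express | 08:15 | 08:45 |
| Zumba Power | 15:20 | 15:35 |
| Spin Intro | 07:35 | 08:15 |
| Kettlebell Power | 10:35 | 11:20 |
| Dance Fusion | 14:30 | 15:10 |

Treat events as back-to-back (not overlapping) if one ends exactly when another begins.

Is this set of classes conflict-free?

Yes

Two intervals overlap when each starts before the other ends.
Sorted by start: Spin Intro, Yoga Express, Kettlebell Power, Stretch Intro, Dance Fusion, Zumba Power, Dance Power, Zumba 30.
Yoga Express starts exactly when Spin Intro ends (back-to-back, no overlap), so Spin Intro has no further overlaps.
Kettlebell Power starts after Yoga Express ends, so Yoga Express has no further overlaps.
Stretch Intro starts after Kettlebell Power ends, so Kettlebell Power has no further overlaps.
Dance Fusion starts after Stretch Intro ends, so Stretch Intro has no further overlaps.
Zumba Power starts after Dance Fusion ends, so Dance Fusion has no further overlaps.
Dance Power starts after Zumba Power ends, so Zumba Power has no further overlaps.
Zumba 30 starts after Dance Power ends.
Every pair is clear; the schedule has no overlaps.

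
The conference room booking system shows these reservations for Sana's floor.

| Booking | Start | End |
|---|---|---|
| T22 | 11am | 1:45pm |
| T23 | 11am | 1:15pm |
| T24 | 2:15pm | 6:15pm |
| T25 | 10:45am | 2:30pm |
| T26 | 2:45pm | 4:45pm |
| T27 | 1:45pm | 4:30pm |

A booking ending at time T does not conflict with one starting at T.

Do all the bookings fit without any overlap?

No

Two intervals overlap when each starts before the other ends.
Sorted by start: T25, T22, T23, T27, T24, T26.
T22 starts before T25 ends → T25 and T22 overlap.
That's a conflict, so the schedule is not conflict-free.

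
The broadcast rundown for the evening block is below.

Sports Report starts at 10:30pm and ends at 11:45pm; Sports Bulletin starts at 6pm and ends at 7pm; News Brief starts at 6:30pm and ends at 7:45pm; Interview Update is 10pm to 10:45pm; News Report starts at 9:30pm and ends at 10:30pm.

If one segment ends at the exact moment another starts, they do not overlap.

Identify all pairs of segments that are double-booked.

Sorted by start: Sports Bulletin, News Brief, News Report, Interview Update, Sports Report.
News Brief starts before Sports Bulletin ends → Sports Bulletin and News Brief overlap.
News Report starts after Sports Bulletin ends, so Sports Bulletin has no further overlaps.
News Report starts after News Brief ends, so News Brief has no further overlaps.
Interview Update starts before News Report ends → News Report and Interview Update overlap.
Sports Report starts exactly when News Report ends (back-to-back, no overlap).
Sports Report starts before Interview Update ends → Interview Update and Sports Report overlap.

Interview Update & News Report, Interview Update & Sports Report, News Brief & Sports Bulletin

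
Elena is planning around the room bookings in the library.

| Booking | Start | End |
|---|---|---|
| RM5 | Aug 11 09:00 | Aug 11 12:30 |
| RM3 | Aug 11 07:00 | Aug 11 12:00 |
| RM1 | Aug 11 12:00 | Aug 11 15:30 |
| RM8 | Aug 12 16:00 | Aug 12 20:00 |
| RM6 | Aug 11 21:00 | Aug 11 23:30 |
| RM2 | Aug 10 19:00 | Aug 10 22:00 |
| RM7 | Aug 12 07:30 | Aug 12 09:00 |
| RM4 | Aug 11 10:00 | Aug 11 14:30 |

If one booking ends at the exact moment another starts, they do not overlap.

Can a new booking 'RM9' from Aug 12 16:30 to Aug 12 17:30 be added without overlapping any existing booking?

No — it overlaps RM8

RM2: ends Aug 10 22:00 at or before RM9 starts Aug 12 16:30 → clear.
RM3: ends Aug 11 12:00 at or before RM9 starts Aug 12 16:30 → clear.
RM5: ends Aug 11 12:30 at or before RM9 starts Aug 12 16:30 → clear.
RM4: ends Aug 11 14:30 at or before RM9 starts Aug 12 16:30 → clear.
RM1: ends Aug 11 15:30 at or before RM9 starts Aug 12 16:30 → clear.
RM6: ends Aug 11 23:30 at or before RM9 starts Aug 12 16:30 → clear.
RM7: ends Aug 12 09:00 at or before RM9 starts Aug 12 16:30 → clear.
RM8: starts Aug 12 16:00 before RM9 ends Aug 12 17:30, and ends Aug 12 20:00 after RM9 starts Aug 12 16:30 → overlap.
RM9 overlaps RM8.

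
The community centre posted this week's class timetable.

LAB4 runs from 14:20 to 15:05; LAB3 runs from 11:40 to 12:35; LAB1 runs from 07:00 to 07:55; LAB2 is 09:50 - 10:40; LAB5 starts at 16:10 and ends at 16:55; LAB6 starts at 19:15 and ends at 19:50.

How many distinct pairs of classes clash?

0

Two intervals overlap when each starts before the other ends.
Sorted by start: LAB1, LAB2, LAB3, LAB4, LAB5, LAB6.
LAB2 starts after LAB1 ends — done with LAB1.
LAB3 starts after LAB2 ends — done with LAB2.
LAB4 starts after LAB3 ends — done with LAB3.
LAB5 starts after LAB4 ends — done with LAB4.
LAB6 starts after LAB5 ends.
No pair overlaps.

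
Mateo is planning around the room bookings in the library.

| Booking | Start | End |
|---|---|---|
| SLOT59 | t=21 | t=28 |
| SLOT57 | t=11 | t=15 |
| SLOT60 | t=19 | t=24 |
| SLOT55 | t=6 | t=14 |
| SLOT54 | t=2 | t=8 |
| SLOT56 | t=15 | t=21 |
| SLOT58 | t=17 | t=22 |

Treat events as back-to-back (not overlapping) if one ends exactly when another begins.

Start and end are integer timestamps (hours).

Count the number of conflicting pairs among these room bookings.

Check each pair: they overlap iff neither finishes before the other starts.
Sorted by start: SLOT54, SLOT55, SLOT57, SLOT56, SLOT58, SLOT60, SLOT59.
SLOT55 starts before SLOT54 ends → SLOT54 and SLOT55 overlap.
SLOT57 starts after SLOT54 ends, so nothing later overlaps SLOT54 either.
SLOT57 starts before SLOT55 ends → SLOT55 and SLOT57 overlap.
SLOT56 starts after SLOT55 ends, so nothing later overlaps SLOT55 either.
SLOT56 starts exactly when SLOT57 ends (back-to-back, no overlap), so nothing later overlaps SLOT57 either.
SLOT58 starts before SLOT56 ends → SLOT56 and SLOT58 overlap.
SLOT60 starts before SLOT56 ends → SLOT56 and SLOT60 overlap.
SLOT59 starts exactly when SLOT56 ends (back-to-back, no overlap).
SLOT60 starts before SLOT58 ends → SLOT58 and SLOT60 overlap.
SLOT59 starts before SLOT58 ends → SLOT58 and SLOT59 overlap.
SLOT59 starts before SLOT60 ends → SLOT60 and SLOT59 overlap.
Overlapping pairs: SLOT54 & SLOT55, SLOT55 & SLOT57, SLOT56 & SLOT58, SLOT56 & SLOT60, SLOT58 & SLOT59, SLOT58 & SLOT60, SLOT59 & SLOT60 — 7 in total.

7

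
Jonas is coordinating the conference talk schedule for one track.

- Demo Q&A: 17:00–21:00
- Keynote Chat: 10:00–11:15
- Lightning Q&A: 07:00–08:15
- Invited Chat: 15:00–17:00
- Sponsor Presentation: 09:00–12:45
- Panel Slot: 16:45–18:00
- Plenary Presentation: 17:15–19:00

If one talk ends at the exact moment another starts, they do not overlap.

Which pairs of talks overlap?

Sorted by start: Lightning Q&A, Sponsor Presentation, Keynote Chat, Invited Chat, Panel Slot, Demo Q&A, Plenary Presentation.
Sponsor Presentation starts after Lightning Q&A ends, so nothing later overlaps Lightning Q&A either.
Keynote Chat starts before Sponsor Presentation ends → Sponsor Presentation and Keynote Chat overlap.
Invited Chat starts after Sponsor Presentation ends, so nothing later overlaps Sponsor Presentation either.
Invited Chat starts after Keynote Chat ends, so nothing later overlaps Keynote Chat either.
Panel Slot starts before Invited Chat ends → Invited Chat and Panel Slot overlap.
Demo Q&A starts exactly when Invited Chat ends (back-to-back, no overlap), so nothing later overlaps Invited Chat either.
Demo Q&A starts before Panel Slot ends → Panel Slot and Demo Q&A overlap.
Plenary Presentation starts before Panel Slot ends → Panel Slot and Plenary Presentation overlap.
Plenary Presentation starts before Demo Q&A ends → Demo Q&A and Plenary Presentation overlap.

Demo Q&A & Panel Slot, Demo Q&A & Plenary Presentation, Invited Chat & Panel Slot, Keynote Chat & Sponsor Presentation, Panel Slot & Plenary Presentation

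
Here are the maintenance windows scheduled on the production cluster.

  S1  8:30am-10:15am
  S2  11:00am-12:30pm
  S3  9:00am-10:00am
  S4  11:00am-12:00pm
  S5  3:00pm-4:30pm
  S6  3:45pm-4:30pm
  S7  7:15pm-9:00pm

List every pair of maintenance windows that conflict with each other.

S1 & S3, S2 & S4, S5 & S6

Sorted by start: S1, S3, S2, S4, S5, S6, S7.
S3 starts before S1 ends → S1 and S3 overlap.
S2 starts after S1 ends, so S1 has no further overlaps.
S2 starts after S3 ends, so S3 has no further overlaps.
S4 starts before S2 ends → S2 and S4 overlap.
S5 starts after S2 ends, so S2 has no further overlaps.
S5 starts after S4 ends, so S4 has no further overlaps.
S6 starts before S5 ends → S5 and S6 overlap.
S7 starts after S5 ends.
S7 starts after S6 ends.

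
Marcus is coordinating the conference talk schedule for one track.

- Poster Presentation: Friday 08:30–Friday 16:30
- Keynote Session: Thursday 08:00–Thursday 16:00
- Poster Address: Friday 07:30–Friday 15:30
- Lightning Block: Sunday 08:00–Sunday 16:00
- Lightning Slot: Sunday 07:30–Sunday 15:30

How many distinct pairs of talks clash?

2

Sorted by start: Keynote Session, Poster Address, Poster Presentation, Lightning Slot, Lightning Block.
Poster Address starts after Keynote Session ends, so Keynote Session has no further overlaps.
Poster Presentation starts before Poster Address ends → Poster Address and Poster Presentation overlap.
Lightning Slot starts after Poster Address ends, so Poster Address has no further overlaps.
Lightning Slot starts after Poster Presentation ends, so Poster Presentation has no further overlaps.
Lightning Block starts before Lightning Slot ends → Lightning Slot and Lightning Block overlap.
Overlapping pairs: Lightning Block & Lightning Slot, Poster Address & Poster Presentation — 2 in total.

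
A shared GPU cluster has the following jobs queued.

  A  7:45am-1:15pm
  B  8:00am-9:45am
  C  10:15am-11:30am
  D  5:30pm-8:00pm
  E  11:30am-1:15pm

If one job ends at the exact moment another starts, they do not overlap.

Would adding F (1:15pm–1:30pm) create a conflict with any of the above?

No — it doesn't clash with anything

A: ends 1:15pm at or before F starts 1:15pm → clear.
B: ends 9:45am at or before F starts 1:15pm → clear.
C: ends 11:30am at or before F starts 1:15pm → clear.
E: ends 1:15pm at or before F starts 1:15pm → clear.
D: starts 5:30pm at or after F ends 1:30pm → clear.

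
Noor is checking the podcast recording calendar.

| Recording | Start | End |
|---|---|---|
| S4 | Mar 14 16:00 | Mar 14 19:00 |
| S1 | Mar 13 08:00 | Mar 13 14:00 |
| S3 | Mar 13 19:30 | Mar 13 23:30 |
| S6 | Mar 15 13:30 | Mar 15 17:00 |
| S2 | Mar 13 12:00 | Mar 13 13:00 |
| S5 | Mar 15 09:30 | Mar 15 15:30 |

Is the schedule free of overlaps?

Sorted by start: S1, S2, S3, S4, S5, S6.
S2 starts before S1 ends → S1 and S2 overlap.
That's a conflict, so the schedule is not conflict-free.

No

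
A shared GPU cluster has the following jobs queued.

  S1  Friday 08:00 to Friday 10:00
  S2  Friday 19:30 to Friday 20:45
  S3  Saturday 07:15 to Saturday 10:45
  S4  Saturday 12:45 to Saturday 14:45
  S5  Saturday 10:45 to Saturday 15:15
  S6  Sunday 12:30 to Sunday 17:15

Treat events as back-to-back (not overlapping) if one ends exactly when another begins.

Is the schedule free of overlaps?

No

Sorted by start: S1, S2, S3, S5, S4, S6.
S2 starts after S1 ends — done with S1.
S3 starts after S2 ends — done with S2.
S5 starts exactly when S3 ends (back-to-back, no overlap) — done with S3.
S4 starts before S5 ends → S5 and S4 overlap.
That's a conflict, so the schedule is not conflict-free.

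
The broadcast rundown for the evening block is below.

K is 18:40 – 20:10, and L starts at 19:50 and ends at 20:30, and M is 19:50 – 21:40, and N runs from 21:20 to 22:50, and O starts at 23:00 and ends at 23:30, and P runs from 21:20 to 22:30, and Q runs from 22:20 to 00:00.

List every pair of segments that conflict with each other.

Two intervals overlap when each starts before the other ends.
Sorted by start: K, L, M, N, P, Q, O.
L starts before K ends → K and L overlap.
M starts before K ends → K and M overlap.
N starts after K ends, so K has no further overlaps.
M starts before L ends → L and M overlap.
N starts after L ends, so L has no further overlaps.
N starts before M ends → M and N overlap.
P starts before M ends → M and P overlap.
Q starts after M ends, so M has no further overlaps.
P starts before N ends → N and P overlap.
Q starts before N ends → N and Q overlap.
O starts after N ends.
Q starts before P ends → P and Q overlap.
O starts after P ends.
O starts before Q ends → Q and O overlap.

K & L, K & M, L & M, M & N, M & P, N & P, N & Q, O & Q, P & Q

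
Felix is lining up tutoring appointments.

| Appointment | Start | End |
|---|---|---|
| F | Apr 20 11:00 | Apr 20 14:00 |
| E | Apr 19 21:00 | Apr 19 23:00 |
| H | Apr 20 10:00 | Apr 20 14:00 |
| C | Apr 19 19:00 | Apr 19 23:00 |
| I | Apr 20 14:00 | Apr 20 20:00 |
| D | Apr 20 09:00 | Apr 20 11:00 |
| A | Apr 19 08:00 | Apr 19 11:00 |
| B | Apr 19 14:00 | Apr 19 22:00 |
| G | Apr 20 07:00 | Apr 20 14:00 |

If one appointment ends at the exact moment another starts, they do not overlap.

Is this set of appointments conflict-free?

No

Two intervals overlap when each starts before the other ends.
Sorted by start: A, B, C, E, G, D, H, F, I.
B starts after A ends; A is clear from here.
C starts before B ends → B and C overlap.
That's a conflict, so the schedule is not conflict-free.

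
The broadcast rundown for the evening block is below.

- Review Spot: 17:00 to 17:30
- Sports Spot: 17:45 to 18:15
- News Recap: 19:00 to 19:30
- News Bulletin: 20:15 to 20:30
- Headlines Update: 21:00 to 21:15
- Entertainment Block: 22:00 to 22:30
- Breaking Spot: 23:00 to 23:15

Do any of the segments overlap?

Two intervals overlap when each starts before the other ends.
Sorted by start: Review Spot, Sports Spot, News Recap, News Bulletin, Headlines Update, Entertainment Block, Breaking Spot.
Sports Spot starts after Review Spot ends — done with Review Spot.
News Recap starts after Sports Spot ends — done with Sports Spot.
News Bulletin starts after News Recap ends — done with News Recap.
Headlines Update starts after News Bulletin ends — done with News Bulletin.
Entertainment Block starts after Headlines Update ends — done with Headlines Update.
Breaking Spot starts after Entertainment Block ends.
Every pair is clear; the schedule has no overlaps.

No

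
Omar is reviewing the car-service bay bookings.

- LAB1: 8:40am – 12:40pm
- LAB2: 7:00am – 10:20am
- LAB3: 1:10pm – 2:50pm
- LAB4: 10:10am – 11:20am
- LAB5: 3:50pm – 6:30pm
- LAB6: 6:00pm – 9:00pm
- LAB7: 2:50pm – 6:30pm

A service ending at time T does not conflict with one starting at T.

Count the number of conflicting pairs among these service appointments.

6

Check each pair: they overlap iff neither finishes before the other starts.
Sorted by start: LAB2, LAB1, LAB4, LAB3, LAB7, LAB5, LAB6.
LAB1 starts before LAB2 ends → LAB2 and LAB1 overlap.
LAB4 starts before LAB2 ends → LAB2 and LAB4 overlap.
LAB3 starts after LAB2 ends; LAB2 is clear from here.
LAB4 starts before LAB1 ends → LAB1 and LAB4 overlap.
LAB3 starts after LAB1 ends; LAB1 is clear from here.
LAB3 starts after LAB4 ends; LAB4 is clear from here.
LAB7 starts exactly when LAB3 ends (back-to-back, no overlap); LAB3 is clear from here.
LAB5 starts before LAB7 ends → LAB7 and LAB5 overlap.
LAB6 starts before LAB7 ends → LAB7 and LAB6 overlap.
LAB6 starts before LAB5 ends → LAB5 and LAB6 overlap.
Overlapping pairs: LAB1 & LAB2, LAB1 & LAB4, LAB2 & LAB4, LAB5 & LAB6, LAB5 & LAB7, LAB6 & LAB7 — 6 in total.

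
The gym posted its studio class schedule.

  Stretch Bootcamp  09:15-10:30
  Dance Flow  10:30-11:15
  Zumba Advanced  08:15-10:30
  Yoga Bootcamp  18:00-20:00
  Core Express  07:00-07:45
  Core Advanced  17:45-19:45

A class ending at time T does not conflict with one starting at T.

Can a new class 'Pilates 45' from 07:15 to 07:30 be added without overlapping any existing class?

No — it overlaps Core Express

Core Express: starts 07:00 before Pilates 45 ends 07:30, and ends 07:45 after Pilates 45 starts 07:15 → overlap.
Zumba Advanced: starts 08:15 at or after Pilates 45 ends 07:30 → clear.
Stretch Bootcamp: starts 09:15 at or after Pilates 45 ends 07:30 → clear.
Dance Flow: starts 10:30 at or after Pilates 45 ends 07:30 → clear.
Core Advanced: starts 17:45 at or after Pilates 45 ends 07:30 → clear.
Yoga Bootcamp: starts 18:00 at or after Pilates 45 ends 07:30 → clear.
Pilates 45 overlaps Core Express.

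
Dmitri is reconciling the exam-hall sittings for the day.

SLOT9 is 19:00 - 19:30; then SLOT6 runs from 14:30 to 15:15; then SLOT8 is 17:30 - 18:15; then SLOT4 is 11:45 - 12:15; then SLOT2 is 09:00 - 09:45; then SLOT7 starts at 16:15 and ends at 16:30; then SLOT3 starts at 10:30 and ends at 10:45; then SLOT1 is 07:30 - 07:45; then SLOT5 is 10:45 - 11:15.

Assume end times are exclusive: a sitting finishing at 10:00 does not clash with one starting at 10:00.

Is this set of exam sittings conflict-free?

Sorted by start: SLOT1, SLOT2, SLOT3, SLOT5, SLOT4, SLOT6, SLOT7, SLOT8, SLOT9.
SLOT2 starts after SLOT1 ends, so nothing later overlaps SLOT1 either.
SLOT3 starts after SLOT2 ends, so nothing later overlaps SLOT2 either.
SLOT5 starts exactly when SLOT3 ends (back-to-back, no overlap), so nothing later overlaps SLOT3 either.
SLOT4 starts after SLOT5 ends, so nothing later overlaps SLOT5 either.
SLOT6 starts after SLOT4 ends, so nothing later overlaps SLOT4 either.
SLOT7 starts after SLOT6 ends, so nothing later overlaps SLOT6 either.
SLOT8 starts after SLOT7 ends, so nothing later overlaps SLOT7 either.
SLOT9 starts after SLOT8 ends.
Every pair is clear; the schedule has no overlaps.

Yes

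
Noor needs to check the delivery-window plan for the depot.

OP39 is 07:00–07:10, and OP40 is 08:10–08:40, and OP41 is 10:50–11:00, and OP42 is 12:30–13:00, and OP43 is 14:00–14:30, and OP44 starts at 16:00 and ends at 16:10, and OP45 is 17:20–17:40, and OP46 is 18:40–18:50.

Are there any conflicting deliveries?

Sorted by start: OP39, OP40, OP41, OP42, OP43, OP44, OP45, OP46.
OP40 starts after OP39 ends — done with OP39.
OP41 starts after OP40 ends — done with OP40.
OP42 starts after OP41 ends — done with OP41.
OP43 starts after OP42 ends — done with OP42.
OP44 starts after OP43 ends — done with OP43.
OP45 starts after OP44 ends — done with OP44.
OP46 starts after OP45 ends.
Every pair is clear; the schedule has no overlaps.

No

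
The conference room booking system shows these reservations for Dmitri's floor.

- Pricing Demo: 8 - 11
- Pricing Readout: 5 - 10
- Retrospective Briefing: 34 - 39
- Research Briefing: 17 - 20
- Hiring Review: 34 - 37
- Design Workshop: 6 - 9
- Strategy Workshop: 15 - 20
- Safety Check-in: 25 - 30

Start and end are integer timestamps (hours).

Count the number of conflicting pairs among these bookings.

5

Sorted by start: Pricing Readout, Design Workshop, Pricing Demo, Strategy Workshop, Research Briefing, Safety Check-in, Hiring Review, Retrospective Briefing.
Design Workshop starts before Pricing Readout ends → Pricing Readout and Design Workshop overlap.
Pricing Demo starts before Pricing Readout ends → Pricing Readout and Pricing Demo overlap.
Strategy Workshop starts after Pricing Readout ends — done with Pricing Readout.
Pricing Demo starts before Design Workshop ends → Design Workshop and Pricing Demo overlap.
Strategy Workshop starts after Design Workshop ends — done with Design Workshop.
Strategy Workshop starts after Pricing Demo ends — done with Pricing Demo.
Research Briefing starts before Strategy Workshop ends → Strategy Workshop and Research Briefing overlap.
Safety Check-in starts after Strategy Workshop ends — done with Strategy Workshop.
Safety Check-in starts after Research Briefing ends — done with Research Briefing.
Hiring Review starts after Safety Check-in ends — done with Safety Check-in.
Retrospective Briefing starts before Hiring Review ends → Hiring Review and Retrospective Briefing overlap.
Overlapping pairs: Design Workshop & Pricing Demo, Design Workshop & Pricing Readout, Hiring Review & Retrospective Briefing, Pricing Demo & Pricing Readout, Research Briefing & Strategy Workshop — 5 in total.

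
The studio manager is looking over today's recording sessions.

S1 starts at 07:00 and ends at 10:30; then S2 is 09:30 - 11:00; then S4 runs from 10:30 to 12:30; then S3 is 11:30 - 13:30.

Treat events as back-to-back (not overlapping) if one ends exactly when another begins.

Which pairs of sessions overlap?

S1 & S2, S2 & S4, S3 & S4

Sorted by start: S1, S2, S4, S3.
S2 starts before S1 ends → S1 and S2 overlap.
S4 starts exactly when S1 ends (back-to-back, no overlap); S1 is clear from here.
S4 starts before S2 ends → S2 and S4 overlap.
S3 starts after S2 ends.
S3 starts before S4 ends → S4 and S3 overlap.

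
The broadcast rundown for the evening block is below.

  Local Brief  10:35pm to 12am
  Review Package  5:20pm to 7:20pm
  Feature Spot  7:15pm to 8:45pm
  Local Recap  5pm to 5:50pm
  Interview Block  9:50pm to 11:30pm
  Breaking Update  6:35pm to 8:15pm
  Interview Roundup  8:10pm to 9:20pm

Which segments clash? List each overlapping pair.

Breaking Update & Feature Spot, Breaking Update & Interview Roundup, Breaking Update & Review Package, Feature Spot & Interview Roundup, Feature Spot & Review Package, Interview Block & Local Brief, Local Recap & Review Package

Check each pair: they overlap iff neither finishes before the other starts.
Sorted by start: Local Recap, Review Package, Breaking Update, Feature Spot, Interview Roundup, Interview Block, Local Brief.
Review Package starts before Local Recap ends → Local Recap and Review Package overlap.
Breaking Update starts after Local Recap ends; Local Recap is clear from here.
Breaking Update starts before Review Package ends → Review Package and Breaking Update overlap.
Feature Spot starts before Review Package ends → Review Package and Feature Spot overlap.
Interview Roundup starts after Review Package ends; Review Package is clear from here.
Feature Spot starts before Breaking Update ends → Breaking Update and Feature Spot overlap.
Interview Roundup starts before Breaking Update ends → Breaking Update and Interview Roundup overlap.
Interview Block starts after Breaking Update ends; Breaking Update is clear from here.
Interview Roundup starts before Feature Spot ends → Feature Spot and Interview Roundup overlap.
Interview Block starts after Feature Spot ends; Feature Spot is clear from here.
Interview Block starts after Interview Roundup ends; Interview Roundup is clear from here.
Local Brief starts before Interview Block ends → Interview Block and Local Brief overlap.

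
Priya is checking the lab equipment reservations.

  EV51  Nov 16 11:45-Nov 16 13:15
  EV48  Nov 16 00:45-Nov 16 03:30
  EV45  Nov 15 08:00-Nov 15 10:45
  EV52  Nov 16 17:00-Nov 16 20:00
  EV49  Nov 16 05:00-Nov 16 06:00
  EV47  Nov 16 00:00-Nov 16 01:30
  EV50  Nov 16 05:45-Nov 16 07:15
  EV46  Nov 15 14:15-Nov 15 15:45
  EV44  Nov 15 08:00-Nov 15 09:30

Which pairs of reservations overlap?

Sorted by start: EV44, EV45, EV46, EV47, EV48, EV49, EV50, EV51, EV52.
EV45 starts before EV44 ends → EV44 and EV45 overlap.
EV46 starts after EV44 ends, so EV44 has no further overlaps.
EV46 starts after EV45 ends, so EV45 has no further overlaps.
EV47 starts after EV46 ends, so EV46 has no further overlaps.
EV48 starts before EV47 ends → EV47 and EV48 overlap.
EV49 starts after EV47 ends, so EV47 has no further overlaps.
EV49 starts after EV48 ends, so EV48 has no further overlaps.
EV50 starts before EV49 ends → EV49 and EV50 overlap.
EV51 starts after EV49 ends, so EV49 has no further overlaps.
EV51 starts after EV50 ends, so EV50 has no further overlaps.
EV52 starts after EV51 ends.

EV44 & EV45, EV47 & EV48, EV49 & EV50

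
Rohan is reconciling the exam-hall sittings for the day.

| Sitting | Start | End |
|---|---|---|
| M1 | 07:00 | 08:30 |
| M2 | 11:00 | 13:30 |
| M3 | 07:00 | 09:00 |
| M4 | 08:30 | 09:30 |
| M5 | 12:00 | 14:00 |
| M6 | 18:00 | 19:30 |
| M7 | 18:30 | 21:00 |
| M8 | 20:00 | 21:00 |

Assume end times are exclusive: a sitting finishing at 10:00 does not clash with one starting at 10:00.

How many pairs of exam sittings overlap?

5

Sorted by start: M1, M3, M4, M2, M5, M6, M7, M8.
M3 starts before M1 ends → M1 and M3 overlap.
M4 starts exactly when M1 ends (back-to-back, no overlap) — done with M1.
M4 starts before M3 ends → M3 and M4 overlap.
M2 starts after M3 ends — done with M3.
M2 starts after M4 ends — done with M4.
M5 starts before M2 ends → M2 and M5 overlap.
M6 starts after M2 ends — done with M2.
M6 starts after M5 ends — done with M5.
M7 starts before M6 ends → M6 and M7 overlap.
M8 starts after M6 ends.
M8 starts before M7 ends → M7 and M8 overlap.
Overlapping pairs: M1 & M3, M2 & M5, M3 & M4, M6 & M7, M7 & M8 — 5 in total.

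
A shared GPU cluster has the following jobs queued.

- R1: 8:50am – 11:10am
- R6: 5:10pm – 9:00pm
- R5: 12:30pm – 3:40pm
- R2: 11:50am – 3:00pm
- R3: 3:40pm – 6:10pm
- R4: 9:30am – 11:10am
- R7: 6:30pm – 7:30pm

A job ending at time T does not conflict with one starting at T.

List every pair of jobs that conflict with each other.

Sorted by start: R1, R4, R2, R5, R3, R6, R7.
R4 starts before R1 ends → R1 and R4 overlap.
R2 starts after R1 ends; R1 is clear from here.
R2 starts after R4 ends; R4 is clear from here.
R5 starts before R2 ends → R2 and R5 overlap.
R3 starts after R2 ends; R2 is clear from here.
R3 starts exactly when R5 ends (back-to-back, no overlap); R5 is clear from here.
R6 starts before R3 ends → R3 and R6 overlap.
R7 starts after R3 ends.
R7 starts before R6 ends → R6 and R7 overlap.

R1 & R4, R2 & R5, R3 & R6, R6 & R7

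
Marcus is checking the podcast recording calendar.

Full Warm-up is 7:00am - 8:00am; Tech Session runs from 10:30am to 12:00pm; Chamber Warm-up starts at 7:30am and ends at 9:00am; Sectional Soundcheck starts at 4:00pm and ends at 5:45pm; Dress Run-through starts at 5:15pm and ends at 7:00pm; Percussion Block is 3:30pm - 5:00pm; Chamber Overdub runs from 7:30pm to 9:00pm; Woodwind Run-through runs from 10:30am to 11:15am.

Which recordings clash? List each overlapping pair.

Chamber Warm-up & Full Warm-up, Dress Run-through & Sectional Soundcheck, Percussion Block & Sectional Soundcheck, Tech Session & Woodwind Run-through

Sorted by start: Full Warm-up, Chamber Warm-up, Tech Session, Woodwind Run-through, Percussion Block, Sectional Soundcheck, Dress Run-through, Chamber Overdub.
Chamber Warm-up starts before Full Warm-up ends → Full Warm-up and Chamber Warm-up overlap.
Tech Session starts after Full Warm-up ends, so nothing later overlaps Full Warm-up either.
Tech Session starts after Chamber Warm-up ends, so nothing later overlaps Chamber Warm-up either.
Woodwind Run-through starts before Tech Session ends → Tech Session and Woodwind Run-through overlap.
Percussion Block starts after Tech Session ends, so nothing later overlaps Tech Session either.
Percussion Block starts after Woodwind Run-through ends, so nothing later overlaps Woodwind Run-through either.
Sectional Soundcheck starts before Percussion Block ends → Percussion Block and Sectional Soundcheck overlap.
Dress Run-through starts after Percussion Block ends, so nothing later overlaps Percussion Block either.
Dress Run-through starts before Sectional Soundcheck ends → Sectional Soundcheck and Dress Run-through overlap.
Chamber Overdub starts after Sectional Soundcheck ends.
Chamber Overdub starts after Dress Run-through ends.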